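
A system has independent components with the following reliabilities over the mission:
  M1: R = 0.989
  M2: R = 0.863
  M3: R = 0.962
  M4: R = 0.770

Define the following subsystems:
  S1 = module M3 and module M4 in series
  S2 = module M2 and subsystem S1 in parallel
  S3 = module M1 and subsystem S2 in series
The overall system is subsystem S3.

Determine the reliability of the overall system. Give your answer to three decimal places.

0.954

Series (M3 and M4): 0.96200 × 0.77000 = 0.74074
Parallel (M2 and [0.74074]): 1 − (1 − 0.86300)(1 − 0.74074) = 0.96448
Series (M1 and [0.96448]): 0.98900 × 0.96448 = 0.954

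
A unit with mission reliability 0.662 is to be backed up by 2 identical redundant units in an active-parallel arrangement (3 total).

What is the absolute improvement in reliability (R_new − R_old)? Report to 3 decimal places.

0.299

R_before = 0.662
R_after = 1 − (1 − 0.662)^3 = 0.961
ΔR = 0.961 − 0.662 = 0.299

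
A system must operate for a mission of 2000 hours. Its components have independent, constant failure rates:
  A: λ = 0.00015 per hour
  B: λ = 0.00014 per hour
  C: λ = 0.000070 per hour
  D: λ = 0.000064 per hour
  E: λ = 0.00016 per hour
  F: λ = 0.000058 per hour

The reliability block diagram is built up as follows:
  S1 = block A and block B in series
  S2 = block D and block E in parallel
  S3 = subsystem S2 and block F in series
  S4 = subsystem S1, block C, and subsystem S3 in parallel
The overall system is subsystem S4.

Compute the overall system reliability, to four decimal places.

R(A) = exp(−0.00015 × 2000) = 0.740818
R(B) = exp(−0.00014 × 2000) = 0.755784
R(C) = exp(−0.000070 × 2000) = 0.869358
R(D) = exp(−0.000064 × 2000) = 0.879853
R(E) = exp(−0.00016 × 2000) = 0.726149
R(F) = exp(−0.000058 × 2000) = 0.890475
Series (A and B): 0.740818 × 0.755784 = 0.559898
Parallel (D and E): 1 − (1 − 0.879853)(1 − 0.726149) = 0.967098
Series ([0.967098] and F): 0.967098 × 0.890475 = 0.861177
Parallel ([0.559898], C, and [0.861177]): 1 − (1 − 0.559898)(1 − 0.869358)(1 − 0.861177) = 0.9920

0.9920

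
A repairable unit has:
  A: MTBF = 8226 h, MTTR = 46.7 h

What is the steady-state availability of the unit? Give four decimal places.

A(A) = MTBF/(MTBF+MTTR) = 8226/(8226+46.7) = 0.9944

0.9944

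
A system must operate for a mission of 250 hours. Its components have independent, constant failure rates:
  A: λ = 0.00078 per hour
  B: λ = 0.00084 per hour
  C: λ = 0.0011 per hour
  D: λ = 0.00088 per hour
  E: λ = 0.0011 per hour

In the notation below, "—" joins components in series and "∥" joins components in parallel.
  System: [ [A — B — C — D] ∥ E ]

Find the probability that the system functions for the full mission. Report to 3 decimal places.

R(A) = exp(−0.00078 × 250) = 0.82283
R(B) = exp(−0.00084 × 250) = 0.81058
R(C) = exp(−0.0011 × 250) = 0.75957
R(D) = exp(−0.00088 × 250) = 0.80252
R(E) = exp(−0.0011 × 250) = 0.75957
Series (A, B, C, and D): 0.82283 × 0.81058 × 0.75957 × 0.80252 = 0.40656
Parallel ([0.40656] and E): 1 − (1 − 0.40656)(1 − 0.75957) = 0.857

0.857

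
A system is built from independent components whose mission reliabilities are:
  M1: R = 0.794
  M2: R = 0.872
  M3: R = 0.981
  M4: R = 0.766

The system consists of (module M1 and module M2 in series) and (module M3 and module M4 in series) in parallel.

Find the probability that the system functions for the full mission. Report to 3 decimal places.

0.924

Series (M1 and M2): 0.79400 × 0.87200 = 0.69237
Series (M3 and M4): 0.98100 × 0.76600 = 0.75145
Parallel ([0.69237] and [0.75145]): 1 − (1 − 0.69237)(1 − 0.75145) = 0.924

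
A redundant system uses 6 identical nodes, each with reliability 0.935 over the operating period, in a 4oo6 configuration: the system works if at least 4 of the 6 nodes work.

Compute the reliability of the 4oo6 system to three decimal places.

0.995

R = Σ_{i=4}^{6} C(6,i) p^i (1−p)^{6−i} with p = 0.935
C(6,4)·0.935^4·0.065^2 = 0.04844
C(6,5)·0.935^5·0.065^1 = 0.27869
C(6,6)·0.935^6·0.065^0 = 0.66814
Sum = 0.995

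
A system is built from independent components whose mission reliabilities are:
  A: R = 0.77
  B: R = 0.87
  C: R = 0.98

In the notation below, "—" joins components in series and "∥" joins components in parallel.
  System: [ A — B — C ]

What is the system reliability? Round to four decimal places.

Series (A, B, and C): 0.770000 × 0.870000 × 0.980000 = 0.6565

0.6565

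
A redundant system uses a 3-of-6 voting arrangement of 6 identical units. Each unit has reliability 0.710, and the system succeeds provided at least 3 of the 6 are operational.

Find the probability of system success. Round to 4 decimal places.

0.9372

R = Σ_{i=3}^{6} C(6,i) p^i (1−p)^{6−i} with p = 0.710
C(6,3)·0.710^3·0.290^3 = 0.174582
C(6,4)·0.710^4·0.290^2 = 0.320568
C(6,5)·0.710^5·0.290^1 = 0.313936
C(6,6)·0.710^6·0.290^0 = 0.128100
Sum = 0.9372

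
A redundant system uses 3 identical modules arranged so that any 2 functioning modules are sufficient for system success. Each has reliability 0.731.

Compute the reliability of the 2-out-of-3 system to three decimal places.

R = Σ_{i=2}^{3} C(3,i) p^i (1−p)^{3−i} with p = 0.731
C(3,2)·0.731^2·0.269^1 = 0.43123
C(3,3)·0.731^3·0.269^0 = 0.39062
Sum = 0.822

0.822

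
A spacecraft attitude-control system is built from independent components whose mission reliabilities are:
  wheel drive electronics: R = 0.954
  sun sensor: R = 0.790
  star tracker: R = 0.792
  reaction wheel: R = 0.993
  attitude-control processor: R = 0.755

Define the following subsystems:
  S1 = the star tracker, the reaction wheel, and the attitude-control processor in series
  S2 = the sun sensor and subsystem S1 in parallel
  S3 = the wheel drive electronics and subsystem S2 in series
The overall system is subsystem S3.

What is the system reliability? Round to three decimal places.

Series (star tracker, reaction wheel, and attitude-control processor): 0.79200 × 0.99300 × 0.75500 = 0.59377
Parallel (sun sensor and [0.59377]): 1 − (1 − 0.79000)(1 − 0.59377) = 0.91469
Series (wheel drive electronics and [0.91469]): 0.95400 × 0.91469 = 0.873

0.873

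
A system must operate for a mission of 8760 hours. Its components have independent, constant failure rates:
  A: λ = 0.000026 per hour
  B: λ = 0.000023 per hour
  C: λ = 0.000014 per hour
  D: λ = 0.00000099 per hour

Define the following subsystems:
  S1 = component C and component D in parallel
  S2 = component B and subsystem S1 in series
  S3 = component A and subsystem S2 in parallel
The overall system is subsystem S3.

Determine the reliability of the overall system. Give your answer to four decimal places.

R(A) = exp(−0.000026 × 8760) = 0.796315
R(B) = exp(−0.000023 × 8760) = 0.817520
R(C) = exp(−0.000014 × 8760) = 0.884582
R(D) = exp(−0.00000099 × 8760) = 0.991365
Parallel (C and D): 1 − (1 − 0.884582)(1 − 0.991365) = 0.999003
Series (B and [0.999003]): 0.817520 × 0.999003 = 0.816705
Parallel (A and [0.816705]): 1 − (1 − 0.796315)(1 − 0.816705) = 0.9627

0.9627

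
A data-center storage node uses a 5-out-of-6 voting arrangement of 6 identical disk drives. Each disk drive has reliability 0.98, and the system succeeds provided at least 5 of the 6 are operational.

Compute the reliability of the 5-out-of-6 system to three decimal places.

0.994

R = Σ_{i=5}^{6} C(6,i) p^i (1−p)^{6−i} with p = 0.98
C(6,5)·0.98^5·0.02^1 = 0.10847
C(6,6)·0.98^6·0.02^0 = 0.88584
Sum = 0.994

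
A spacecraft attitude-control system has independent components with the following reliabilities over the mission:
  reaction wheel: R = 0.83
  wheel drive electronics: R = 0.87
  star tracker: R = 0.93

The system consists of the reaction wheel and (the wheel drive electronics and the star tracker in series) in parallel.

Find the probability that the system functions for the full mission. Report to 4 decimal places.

Series (wheel drive electronics and star tracker): 0.870000 × 0.930000 = 0.809100
Parallel (reaction wheel and [0.809100]): 1 − (1 − 0.830000)(1 − 0.809100) = 0.9675

0.9675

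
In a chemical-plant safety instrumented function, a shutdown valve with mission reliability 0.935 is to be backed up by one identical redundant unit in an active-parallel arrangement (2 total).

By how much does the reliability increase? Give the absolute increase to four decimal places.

0.0608

R_before = 0.935
R_after = 1 − (1 − 0.935)^2 = 0.9958
ΔR = 0.9958 − 0.935 = 0.0608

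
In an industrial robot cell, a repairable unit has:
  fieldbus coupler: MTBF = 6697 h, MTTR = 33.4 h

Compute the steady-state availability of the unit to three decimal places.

0.995

A(fieldbus coupler) = MTBF/(MTBF+MTTR) = 6697/(6697+33.4) = 0.995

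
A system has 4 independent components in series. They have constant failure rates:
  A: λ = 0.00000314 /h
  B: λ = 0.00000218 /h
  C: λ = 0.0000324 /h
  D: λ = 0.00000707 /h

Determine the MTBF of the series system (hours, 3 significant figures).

Series of exponential components: λ_sys = Σ λ_i
λ_sys = 0.00000314 + 0.00000218 + 0.0000324 + 0.00000707 = 4.4790e-05 /h
MTBF = 1 / λ_sys = 22300 h

22300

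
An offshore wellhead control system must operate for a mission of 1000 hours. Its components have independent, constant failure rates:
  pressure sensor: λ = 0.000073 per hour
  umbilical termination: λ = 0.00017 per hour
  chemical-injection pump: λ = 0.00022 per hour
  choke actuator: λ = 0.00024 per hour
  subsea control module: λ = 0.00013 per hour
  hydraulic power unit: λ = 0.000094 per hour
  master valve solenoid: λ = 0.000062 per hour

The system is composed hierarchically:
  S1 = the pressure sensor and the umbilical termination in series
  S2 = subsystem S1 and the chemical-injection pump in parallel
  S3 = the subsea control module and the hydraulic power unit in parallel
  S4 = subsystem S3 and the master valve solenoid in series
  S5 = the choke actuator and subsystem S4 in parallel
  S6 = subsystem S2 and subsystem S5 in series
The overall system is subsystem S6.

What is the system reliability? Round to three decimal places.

0.943

R(pressure sensor) = exp(−0.000073 × 1000) = 0.92960
R(umbilical termination) = exp(−0.00017 × 1000) = 0.84366
R(chemical-injection pump) = exp(−0.00022 × 1000) = 0.80252
R(choke actuator) = exp(−0.00024 × 1000) = 0.78663
R(subsea control module) = exp(−0.00013 × 1000) = 0.87810
R(hydraulic power unit) = exp(−0.000094 × 1000) = 0.91028
R(master valve solenoid) = exp(−0.000062 × 1000) = 0.93988
Series (pressure sensor and umbilical termination): 0.92960 × 0.84366 = 0.78427
Parallel ([0.78427] and chemical-injection pump): 1 − (1 − 0.78427)(1 − 0.80252) = 0.95740
Parallel (subsea control module and hydraulic power unit): 1 − (1 − 0.87810)(1 − 0.91028) = 0.98906
Series ([0.98906] and master valve solenoid): 0.98906 × 0.93988 = 0.92960
Parallel (choke actuator and [0.92960]): 1 − (1 − 0.78663)(1 − 0.92960) = 0.98498
Series ([0.95740] and [0.98498]): 0.95740 × 0.98498 = 0.943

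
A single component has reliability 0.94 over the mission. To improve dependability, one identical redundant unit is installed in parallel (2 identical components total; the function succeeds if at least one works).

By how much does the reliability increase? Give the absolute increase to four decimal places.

0.0564

R_before = 0.94
R_after = 1 − (1 − 0.94)^2 = 0.9964
ΔR = 0.9964 − 0.94 = 0.0564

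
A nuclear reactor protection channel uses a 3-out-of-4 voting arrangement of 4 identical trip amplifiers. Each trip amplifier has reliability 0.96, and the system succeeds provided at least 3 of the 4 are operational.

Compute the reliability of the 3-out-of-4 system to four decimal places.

0.9909

R = Σ_{i=3}^{4} C(4,i) p^i (1−p)^{4−i} with p = 0.96
C(4,3)·0.96^3·0.04^1 = 0.141558
C(4,4)·0.96^4·0.04^0 = 0.849347
Sum = 0.9909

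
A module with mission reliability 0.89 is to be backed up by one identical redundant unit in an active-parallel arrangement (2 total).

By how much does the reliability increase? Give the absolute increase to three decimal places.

R_before = 0.89
R_after = 1 − (1 − 0.89)^2 = 0.988
ΔR = 0.988 − 0.89 = 0.098

0.098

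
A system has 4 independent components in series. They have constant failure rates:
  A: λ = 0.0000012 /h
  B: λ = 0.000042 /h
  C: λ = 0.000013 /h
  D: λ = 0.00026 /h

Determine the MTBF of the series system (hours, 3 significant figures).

Series of exponential components: λ_sys = Σ λ_i
λ_sys = 0.0000012 + 0.000042 + 0.000013 + 0.00026 = 3.1620e-04 /h
MTBF = 1 / λ_sys = 3160 h

3160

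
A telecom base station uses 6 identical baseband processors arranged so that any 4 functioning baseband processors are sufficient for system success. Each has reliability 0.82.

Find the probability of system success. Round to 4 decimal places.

R = Σ_{i=4}^{6} C(6,i) p^i (1−p)^{6−i} with p = 0.82
C(6,4)·0.82^4·0.18^2 = 0.219731
C(6,5)·0.82^5·0.18^1 = 0.400399
C(6,6)·0.82^6·0.18^0 = 0.304007
Sum = 0.9241

0.9241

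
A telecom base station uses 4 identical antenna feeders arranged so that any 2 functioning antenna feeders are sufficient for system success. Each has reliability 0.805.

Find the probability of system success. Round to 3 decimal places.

0.975

R = Σ_{i=2}^{4} C(4,i) p^i (1−p)^{4−i} with p = 0.805
C(4,2)·0.805^2·0.195^2 = 0.14785
C(4,3)·0.805^3·0.195^1 = 0.40689
C(4,4)·0.805^4·0.195^0 = 0.41994
Sum = 0.975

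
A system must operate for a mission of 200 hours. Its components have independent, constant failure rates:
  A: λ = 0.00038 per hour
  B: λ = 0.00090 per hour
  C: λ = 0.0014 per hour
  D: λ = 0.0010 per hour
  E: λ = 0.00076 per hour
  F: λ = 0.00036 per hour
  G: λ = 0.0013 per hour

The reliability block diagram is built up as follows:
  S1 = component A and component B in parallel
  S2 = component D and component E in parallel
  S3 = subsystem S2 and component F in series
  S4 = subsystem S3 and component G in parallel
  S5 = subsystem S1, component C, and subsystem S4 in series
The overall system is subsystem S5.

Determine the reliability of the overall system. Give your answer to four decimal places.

0.7307

R(A) = exp(−0.00038 × 200) = 0.926816
R(B) = exp(−0.00090 × 200) = 0.835270
R(C) = exp(−0.0014 × 200) = 0.755784
R(D) = exp(−0.0010 × 200) = 0.818731
R(E) = exp(−0.00076 × 200) = 0.858988
R(F) = exp(−0.00036 × 200) = 0.930531
R(G) = exp(−0.0013 × 200) = 0.771052
Parallel (A and B): 1 − (1 − 0.926816)(1 − 0.835270) = 0.987944
Parallel (D and E): 1 − (1 − 0.818731)(1 − 0.858988) = 0.974439
Series ([0.974439] and F): 0.974439 × 0.930531 = 0.906746
Parallel ([0.906746] and G): 1 − (1 − 0.906746)(1 − 0.771052) = 0.978650
Series ([0.987944], C, and [0.978650]): 0.987944 × 0.755784 × 0.978650 = 0.7307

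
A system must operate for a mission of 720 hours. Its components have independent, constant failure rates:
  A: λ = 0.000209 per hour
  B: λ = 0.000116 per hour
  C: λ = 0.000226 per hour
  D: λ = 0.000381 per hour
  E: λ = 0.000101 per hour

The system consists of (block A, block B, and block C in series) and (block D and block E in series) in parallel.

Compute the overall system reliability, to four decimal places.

R(A) = exp(−0.000209 × 720) = 0.860295
R(B) = exp(−0.000116 × 720) = 0.919873
R(C) = exp(−0.000226 × 720) = 0.849829
R(D) = exp(−0.000381 × 720) = 0.760089
R(E) = exp(−0.000101 × 720) = 0.929861
Series (A, B, and C): 0.860295 × 0.919873 × 0.849829 = 0.672522
Series (D and E): 0.760089 × 0.929861 = 0.706777
Parallel ([0.672522] and [0.706777]): 1 − (1 − 0.672522)(1 − 0.706777) = 0.9040

0.9040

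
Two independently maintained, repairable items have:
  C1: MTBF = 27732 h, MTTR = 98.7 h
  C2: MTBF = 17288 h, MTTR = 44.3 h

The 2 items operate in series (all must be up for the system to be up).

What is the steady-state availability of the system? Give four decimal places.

A(C1) = MTBF/(MTBF+MTTR) = 27732/(27732+98.7) = 0.996454
A(C2) = MTBF/(MTBF+MTTR) = 17288/(17288+44.3) = 0.997444
Series availability: 0.996454 × 0.997444 = 0.9939

0.9939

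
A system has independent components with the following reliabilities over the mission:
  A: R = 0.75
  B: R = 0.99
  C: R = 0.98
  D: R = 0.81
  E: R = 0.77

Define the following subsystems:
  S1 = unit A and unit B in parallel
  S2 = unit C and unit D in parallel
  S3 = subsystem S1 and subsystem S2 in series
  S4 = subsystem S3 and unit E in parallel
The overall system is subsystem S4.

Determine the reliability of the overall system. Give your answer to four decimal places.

Parallel (A and B): 1 − (1 − 0.750000)(1 − 0.990000) = 0.997500
Parallel (C and D): 1 − (1 − 0.980000)(1 − 0.810000) = 0.996200
Series ([0.997500] and [0.996200]): 0.997500 × 0.996200 = 0.993710
Parallel ([0.993710] and E): 1 − (1 − 0.993710)(1 − 0.770000) = 0.9986

0.9986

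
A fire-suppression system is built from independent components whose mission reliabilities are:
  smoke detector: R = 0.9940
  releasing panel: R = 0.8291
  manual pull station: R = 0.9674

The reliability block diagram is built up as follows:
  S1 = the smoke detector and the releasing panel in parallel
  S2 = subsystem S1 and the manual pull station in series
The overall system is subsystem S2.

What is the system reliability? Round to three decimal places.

Parallel (smoke detector and releasing panel): 1 − (1 − 0.99400)(1 − 0.82910) = 0.99897
Series ([0.99897] and manual pull station): 0.99897 × 0.96740 = 0.966

0.966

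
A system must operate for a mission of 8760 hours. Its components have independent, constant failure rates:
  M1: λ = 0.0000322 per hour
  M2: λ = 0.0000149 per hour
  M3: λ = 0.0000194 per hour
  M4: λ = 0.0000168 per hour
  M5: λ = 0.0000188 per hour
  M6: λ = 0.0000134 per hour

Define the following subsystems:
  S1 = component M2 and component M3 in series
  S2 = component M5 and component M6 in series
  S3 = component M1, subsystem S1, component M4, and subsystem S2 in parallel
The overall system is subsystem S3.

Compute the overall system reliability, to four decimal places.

0.9979

R(M1) = exp(−0.0000322 × 8760) = 0.754219
R(M2) = exp(−0.0000149 × 8760) = 0.877635
R(M3) = exp(−0.0000194 × 8760) = 0.843712
R(M4) = exp(−0.0000168 × 8760) = 0.863149
R(M5) = exp(−0.0000188 × 8760) = 0.848158
R(M6) = exp(−0.0000134 × 8760) = 0.889244
Series (M2 and M3): 0.877635 × 0.843712 = 0.740471
Series (M5 and M6): 0.848158 × 0.889244 = 0.754219
Parallel (M1, [0.740471], M4, and [0.754219]): 1 − (1 − 0.754219)(1 − 0.740471)(1 − 0.863149)(1 − 0.754219) = 0.9979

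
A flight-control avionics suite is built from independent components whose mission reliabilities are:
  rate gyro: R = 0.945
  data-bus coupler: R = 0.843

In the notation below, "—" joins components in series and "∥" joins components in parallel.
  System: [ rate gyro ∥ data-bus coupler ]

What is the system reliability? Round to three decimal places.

Parallel (rate gyro and data-bus coupler): 1 − (1 − 0.94500)(1 − 0.84300) = 0.991

0.991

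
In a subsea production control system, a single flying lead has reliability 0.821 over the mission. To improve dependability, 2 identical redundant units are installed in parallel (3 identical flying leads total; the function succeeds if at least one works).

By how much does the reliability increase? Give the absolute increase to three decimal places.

0.173

R_before = 0.821
R_after = 1 − (1 − 0.821)^3 = 0.994
ΔR = 0.994 − 0.821 = 0.173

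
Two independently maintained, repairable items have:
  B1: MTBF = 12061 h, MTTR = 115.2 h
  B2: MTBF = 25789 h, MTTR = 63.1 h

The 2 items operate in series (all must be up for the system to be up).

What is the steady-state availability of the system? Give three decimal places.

A(B1) = MTBF/(MTBF+MTTR) = 12061/(12061+115.2) = 0.990539
A(B2) = MTBF/(MTBF+MTTR) = 25789/(25789+63.1) = 0.997559
Series availability: 0.990539 × 0.997559 = 0.988

0.988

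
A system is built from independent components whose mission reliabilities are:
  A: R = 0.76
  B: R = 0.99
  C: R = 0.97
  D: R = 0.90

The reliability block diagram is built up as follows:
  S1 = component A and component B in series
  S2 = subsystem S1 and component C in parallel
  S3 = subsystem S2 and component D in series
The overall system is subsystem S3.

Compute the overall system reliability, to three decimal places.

0.893

Series (A and B): 0.76000 × 0.99000 = 0.75240
Parallel ([0.75240] and C): 1 − (1 − 0.75240)(1 − 0.97000) = 0.99257
Series ([0.99257] and D): 0.99257 × 0.90000 = 0.893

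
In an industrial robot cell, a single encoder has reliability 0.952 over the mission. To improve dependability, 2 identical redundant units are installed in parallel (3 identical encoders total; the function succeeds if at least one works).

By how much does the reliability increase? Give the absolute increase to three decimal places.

R_before = 0.952
R_after = 1 − (1 − 0.952)^3 = 1.000
ΔR = 1.000 − 0.952 = 0.048

0.048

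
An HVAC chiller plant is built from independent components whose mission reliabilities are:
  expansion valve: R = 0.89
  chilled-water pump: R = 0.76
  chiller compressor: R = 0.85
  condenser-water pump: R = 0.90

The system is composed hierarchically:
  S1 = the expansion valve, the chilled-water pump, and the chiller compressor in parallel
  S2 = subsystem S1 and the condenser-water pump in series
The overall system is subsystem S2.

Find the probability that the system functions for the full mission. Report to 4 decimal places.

0.8964

Parallel (expansion valve, chilled-water pump, and chiller compressor): 1 − (1 − 0.890000)(1 − 0.760000)(1 − 0.850000) = 0.996040
Series ([0.996040] and condenser-water pump): 0.996040 × 0.900000 = 0.8964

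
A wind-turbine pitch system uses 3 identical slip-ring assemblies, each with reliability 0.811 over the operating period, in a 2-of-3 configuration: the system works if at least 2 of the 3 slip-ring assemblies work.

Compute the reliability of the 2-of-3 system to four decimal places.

R = Σ_{i=2}^{3} C(3,i) p^i (1−p)^{3−i} with p = 0.811
C(3,2)·0.811^2·0.189^1 = 0.372928
C(3,3)·0.811^3·0.189^0 = 0.533412
Sum = 0.9063

0.9063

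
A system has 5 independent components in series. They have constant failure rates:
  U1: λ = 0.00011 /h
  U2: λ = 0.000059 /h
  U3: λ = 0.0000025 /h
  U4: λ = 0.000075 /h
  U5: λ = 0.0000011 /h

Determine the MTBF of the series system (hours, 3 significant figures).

4040

Series of exponential components: λ_sys = Σ λ_i
λ_sys = 0.00011 + 0.000059 + 0.0000025 + 0.000075 + 0.0000011 = 2.4760e-04 /h
MTBF = 1 / λ_sys = 4040 h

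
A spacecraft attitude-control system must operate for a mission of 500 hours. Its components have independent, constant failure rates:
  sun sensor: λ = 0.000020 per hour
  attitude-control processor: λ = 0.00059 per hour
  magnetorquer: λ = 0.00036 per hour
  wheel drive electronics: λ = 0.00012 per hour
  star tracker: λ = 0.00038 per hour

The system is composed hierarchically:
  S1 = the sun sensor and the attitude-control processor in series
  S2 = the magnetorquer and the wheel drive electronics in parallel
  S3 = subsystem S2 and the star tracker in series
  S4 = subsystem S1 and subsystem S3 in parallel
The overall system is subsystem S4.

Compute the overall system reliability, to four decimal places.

0.9524

R(sun sensor) = exp(−0.000020 × 500) = 0.990050
R(attitude-control processor) = exp(−0.00059 × 500) = 0.744532
R(magnetorquer) = exp(−0.00036 × 500) = 0.835270
R(wheel drive electronics) = exp(−0.00012 × 500) = 0.941765
R(star tracker) = exp(−0.00038 × 500) = 0.826959
Series (sun sensor and attitude-control processor): 0.990050 × 0.744532 = 0.737124
Parallel (magnetorquer and wheel drive electronics): 1 − (1 − 0.835270)(1 − 0.941765) = 0.990407
Series ([0.990407] and star tracker): 0.990407 × 0.826959 = 0.819026
Parallel ([0.737124] and [0.819026]): 1 − (1 − 0.737124)(1 − 0.819026) = 0.9524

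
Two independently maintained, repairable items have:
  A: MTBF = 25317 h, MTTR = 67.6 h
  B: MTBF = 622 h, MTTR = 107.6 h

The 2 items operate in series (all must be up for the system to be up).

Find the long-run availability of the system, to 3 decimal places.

A(A) = MTBF/(MTBF+MTTR) = 25317/(25317+67.6) = 0.997337
A(B) = MTBF/(MTBF+MTTR) = 622/(622+107.6) = 0.852522
Series availability: 0.997337 × 0.852522 = 0.850

0.850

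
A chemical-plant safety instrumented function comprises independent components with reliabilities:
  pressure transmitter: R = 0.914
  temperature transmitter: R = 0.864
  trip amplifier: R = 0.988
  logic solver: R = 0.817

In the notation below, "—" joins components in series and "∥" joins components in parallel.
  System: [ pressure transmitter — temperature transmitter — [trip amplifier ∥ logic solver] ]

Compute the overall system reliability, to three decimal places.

Parallel (trip amplifier and logic solver): 1 − (1 − 0.98800)(1 − 0.81700) = 0.99780
Series (pressure transmitter, temperature transmitter, and [0.99780]): 0.91400 × 0.86400 × 0.99780 = 0.788

0.788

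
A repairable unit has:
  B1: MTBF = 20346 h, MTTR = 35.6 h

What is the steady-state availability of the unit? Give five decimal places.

A(B1) = MTBF/(MTBF+MTTR) = 20346/(20346+35.6) = 0.99825

0.99825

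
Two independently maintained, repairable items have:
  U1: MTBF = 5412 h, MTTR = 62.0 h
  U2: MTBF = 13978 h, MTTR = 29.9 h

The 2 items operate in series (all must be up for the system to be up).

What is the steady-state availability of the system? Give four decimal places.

0.9866

A(U1) = MTBF/(MTBF+MTTR) = 5412/(5412+62.0) = 0.988674
A(U2) = MTBF/(MTBF+MTTR) = 13978/(13978+29.9) = 0.997865
Series availability: 0.988674 × 0.997865 = 0.9866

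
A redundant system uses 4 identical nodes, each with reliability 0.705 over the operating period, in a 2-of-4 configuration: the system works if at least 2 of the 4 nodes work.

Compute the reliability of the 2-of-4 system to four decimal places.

R = Σ_{i=2}^{4} C(4,i) p^i (1−p)^{4−i} with p = 0.705
C(4,2)·0.705^2·0.295^2 = 0.259522
C(4,3)·0.705^3·0.295^1 = 0.413475
C(4,4)·0.705^4·0.295^0 = 0.247034
Sum = 0.9200

0.9200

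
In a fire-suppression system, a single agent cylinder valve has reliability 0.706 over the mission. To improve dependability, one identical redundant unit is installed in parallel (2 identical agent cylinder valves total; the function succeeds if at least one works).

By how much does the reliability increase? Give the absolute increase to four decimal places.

R_before = 0.706
R_after = 1 − (1 − 0.706)^2 = 0.9136
ΔR = 0.9136 − 0.706 = 0.2076

0.2076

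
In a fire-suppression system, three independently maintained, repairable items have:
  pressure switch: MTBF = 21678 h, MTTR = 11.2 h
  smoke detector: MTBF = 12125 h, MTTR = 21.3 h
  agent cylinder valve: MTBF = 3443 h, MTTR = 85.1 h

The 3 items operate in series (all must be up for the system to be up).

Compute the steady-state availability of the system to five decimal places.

0.97366

A(pressure switch) = MTBF/(MTBF+MTTR) = 21678/(21678+11.2) = 0.999484
A(smoke detector) = MTBF/(MTBF+MTTR) = 12125/(12125+21.3) = 0.998246
A(agent cylinder valve) = MTBF/(MTBF+MTTR) = 3443/(3443+85.1) = 0.975879
Series availability: 0.999484 × 0.998246 × 0.975879 = 0.97366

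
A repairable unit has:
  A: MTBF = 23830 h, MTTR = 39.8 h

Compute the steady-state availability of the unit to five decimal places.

0.99833

A(A) = MTBF/(MTBF+MTTR) = 23830/(23830+39.8) = 0.99833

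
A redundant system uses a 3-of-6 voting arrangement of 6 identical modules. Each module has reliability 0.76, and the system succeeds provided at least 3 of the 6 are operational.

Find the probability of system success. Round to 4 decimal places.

0.9674

R = Σ_{i=3}^{6} C(6,i) p^i (1−p)^{6−i} with p = 0.76
C(6,3)·0.76^3·0.24^3 = 0.121368
C(6,4)·0.76^4·0.24^2 = 0.288249
C(6,5)·0.76^5·0.24^1 = 0.365116
C(6,6)·0.76^6·0.24^0 = 0.192700
Sum = 0.9674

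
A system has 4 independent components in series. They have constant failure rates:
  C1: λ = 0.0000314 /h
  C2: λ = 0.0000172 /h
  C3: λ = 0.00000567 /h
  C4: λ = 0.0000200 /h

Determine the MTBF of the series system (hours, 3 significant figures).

13500

Series of exponential components: λ_sys = Σ λ_i
λ_sys = 0.0000314 + 0.0000172 + 0.00000567 + 0.0000200 = 7.4270e-05 /h
MTBF = 1 / λ_sys = 13500 h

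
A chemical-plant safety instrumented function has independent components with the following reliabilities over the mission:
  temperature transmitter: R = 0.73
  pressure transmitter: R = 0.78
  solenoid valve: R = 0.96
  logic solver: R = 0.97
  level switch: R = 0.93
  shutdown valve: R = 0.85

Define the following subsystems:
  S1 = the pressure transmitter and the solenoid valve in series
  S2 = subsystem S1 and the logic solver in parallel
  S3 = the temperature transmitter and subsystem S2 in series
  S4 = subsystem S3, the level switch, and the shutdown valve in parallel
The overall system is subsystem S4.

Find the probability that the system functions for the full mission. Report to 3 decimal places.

Series (pressure transmitter and solenoid valve): 0.78000 × 0.96000 = 0.74880
Parallel ([0.74880] and logic solver): 1 − (1 − 0.74880)(1 − 0.97000) = 0.99246
Series (temperature transmitter and [0.99246]): 0.73000 × 0.99246 = 0.72450
Parallel ([0.72450], level switch, and shutdown valve): 1 − (1 − 0.72450)(1 − 0.93000)(1 − 0.85000) = 0.997

0.997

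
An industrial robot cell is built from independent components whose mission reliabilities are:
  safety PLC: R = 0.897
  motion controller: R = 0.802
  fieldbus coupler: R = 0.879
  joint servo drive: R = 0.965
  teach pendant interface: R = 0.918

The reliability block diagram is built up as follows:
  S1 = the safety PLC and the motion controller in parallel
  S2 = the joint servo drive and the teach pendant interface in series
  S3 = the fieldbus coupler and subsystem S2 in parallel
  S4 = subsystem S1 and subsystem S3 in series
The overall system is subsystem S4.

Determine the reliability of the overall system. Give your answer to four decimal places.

0.9661

Parallel (safety PLC and motion controller): 1 − (1 − 0.897000)(1 − 0.802000) = 0.979606
Series (joint servo drive and teach pendant interface): 0.965000 × 0.918000 = 0.885870
Parallel (fieldbus coupler and [0.885870]): 1 − (1 − 0.879000)(1 − 0.885870) = 0.986190
Series ([0.979606] and [0.986190]): 0.979606 × 0.986190 = 0.9661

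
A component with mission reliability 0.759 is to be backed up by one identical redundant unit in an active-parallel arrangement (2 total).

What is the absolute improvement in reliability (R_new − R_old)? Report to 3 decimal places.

0.183

R_before = 0.759
R_after = 1 − (1 − 0.759)^2 = 0.942
ΔR = 0.942 − 0.759 = 0.183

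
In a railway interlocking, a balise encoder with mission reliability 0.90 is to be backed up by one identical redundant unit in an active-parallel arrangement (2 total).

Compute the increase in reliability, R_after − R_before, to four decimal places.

0.0900

R_before = 0.90
R_after = 1 − (1 − 0.90)^2 = 0.9900
ΔR = 0.9900 − 0.90 = 0.0900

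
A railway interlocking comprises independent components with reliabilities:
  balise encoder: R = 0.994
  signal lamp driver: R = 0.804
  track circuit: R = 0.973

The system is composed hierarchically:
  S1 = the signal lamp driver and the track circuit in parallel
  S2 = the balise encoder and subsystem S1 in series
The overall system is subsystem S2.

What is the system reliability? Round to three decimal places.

0.989

Parallel (signal lamp driver and track circuit): 1 − (1 − 0.80400)(1 − 0.97300) = 0.99471
Series (balise encoder and [0.99471]): 0.99400 × 0.99471 = 0.989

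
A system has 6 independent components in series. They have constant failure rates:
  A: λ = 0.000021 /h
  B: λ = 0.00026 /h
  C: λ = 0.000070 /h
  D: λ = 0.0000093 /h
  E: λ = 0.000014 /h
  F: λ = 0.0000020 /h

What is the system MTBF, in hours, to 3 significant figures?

Series of exponential components: λ_sys = Σ λ_i
λ_sys = 0.000021 + 0.00026 + 0.000070 + 0.0000093 + 0.000014 + 0.0000020 = 3.7630e-04 /h
MTBF = 1 / λ_sys = 2660 h

2660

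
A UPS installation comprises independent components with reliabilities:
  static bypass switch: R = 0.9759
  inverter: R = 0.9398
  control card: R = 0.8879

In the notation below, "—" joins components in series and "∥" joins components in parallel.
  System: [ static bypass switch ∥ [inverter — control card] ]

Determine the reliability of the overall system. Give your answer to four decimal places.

0.9960

Series (inverter and control card): 0.939800 × 0.887900 = 0.834448
Parallel (static bypass switch and [0.834448]): 1 − (1 − 0.975900)(1 − 0.834448) = 0.9960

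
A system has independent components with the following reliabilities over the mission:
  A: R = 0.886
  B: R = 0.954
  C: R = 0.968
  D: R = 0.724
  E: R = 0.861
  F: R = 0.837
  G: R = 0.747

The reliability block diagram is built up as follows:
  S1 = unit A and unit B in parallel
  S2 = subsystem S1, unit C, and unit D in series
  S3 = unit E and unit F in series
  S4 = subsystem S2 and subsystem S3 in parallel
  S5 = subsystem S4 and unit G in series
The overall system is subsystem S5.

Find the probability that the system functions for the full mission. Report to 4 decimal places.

0.6838

Parallel (A and B): 1 − (1 − 0.886000)(1 − 0.954000) = 0.994756
Series ([0.994756], C, and D): 0.994756 × 0.968000 × 0.724000 = 0.697157
Series (E and F): 0.861000 × 0.837000 = 0.720657
Parallel ([0.697157] and [0.720657]): 1 − (1 − 0.697157)(1 − 0.720657) = 0.915403
Series ([0.915403] and G): 0.915403 × 0.747000 = 0.6838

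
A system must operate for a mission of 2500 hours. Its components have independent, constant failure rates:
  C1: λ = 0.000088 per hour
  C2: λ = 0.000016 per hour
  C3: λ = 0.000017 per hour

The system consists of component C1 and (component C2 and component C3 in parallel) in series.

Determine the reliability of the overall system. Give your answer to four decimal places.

0.8012

R(C1) = exp(−0.000088 × 2500) = 0.802519
R(C2) = exp(−0.000016 × 2500) = 0.960789
R(C3) = exp(−0.000017 × 2500) = 0.958390
Parallel (C2 and C3): 1 − (1 − 0.960789)(1 − 0.958390) = 0.998368
Series (C1 and [0.998368]): 0.802519 × 0.998368 = 0.8012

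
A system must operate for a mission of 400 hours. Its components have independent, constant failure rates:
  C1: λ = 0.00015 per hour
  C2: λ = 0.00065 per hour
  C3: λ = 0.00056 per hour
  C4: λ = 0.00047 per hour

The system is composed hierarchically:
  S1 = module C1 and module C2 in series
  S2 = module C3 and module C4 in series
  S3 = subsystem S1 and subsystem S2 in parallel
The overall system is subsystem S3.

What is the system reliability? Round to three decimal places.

0.908

R(C1) = exp(−0.00015 × 400) = 0.94176
R(C2) = exp(−0.00065 × 400) = 0.77105
R(C3) = exp(−0.00056 × 400) = 0.79932
R(C4) = exp(−0.00047 × 400) = 0.82861
Series (C1 and C2): 0.94176 × 0.77105 = 0.72614
Series (C3 and C4): 0.79932 × 0.82861 = 0.66232
Parallel ([0.72614] and [0.66232]): 1 − (1 − 0.72614)(1 − 0.66232) = 0.908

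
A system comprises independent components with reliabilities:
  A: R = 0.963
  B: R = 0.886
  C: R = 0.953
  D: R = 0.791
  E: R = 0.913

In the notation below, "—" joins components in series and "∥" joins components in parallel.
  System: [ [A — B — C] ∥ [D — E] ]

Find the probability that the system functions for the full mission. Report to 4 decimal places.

0.9481

Series (A, B, and C): 0.963000 × 0.886000 × 0.953000 = 0.813117
Series (D and E): 0.791000 × 0.913000 = 0.722183
Parallel ([0.813117] and [0.722183]): 1 − (1 − 0.813117)(1 − 0.722183) = 0.9481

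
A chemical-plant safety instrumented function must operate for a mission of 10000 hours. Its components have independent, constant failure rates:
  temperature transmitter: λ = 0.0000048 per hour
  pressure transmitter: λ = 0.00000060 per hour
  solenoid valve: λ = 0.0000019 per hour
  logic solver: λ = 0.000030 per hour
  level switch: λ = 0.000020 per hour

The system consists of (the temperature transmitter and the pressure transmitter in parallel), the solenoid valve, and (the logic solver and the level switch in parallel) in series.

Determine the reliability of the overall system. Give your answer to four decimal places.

R(temperature transmitter) = exp(−0.0000048 × 10000) = 0.953134
R(pressure transmitter) = exp(−0.00000060 × 10000) = 0.994018
R(solenoid valve) = exp(−0.0000019 × 10000) = 0.981179
R(logic solver) = exp(−0.000030 × 10000) = 0.740818
R(level switch) = exp(−0.000020 × 10000) = 0.818731
Parallel (temperature transmitter and pressure transmitter): 1 − (1 − 0.953134)(1 − 0.994018) = 0.999720
Parallel (logic solver and level switch): 1 − (1 − 0.740818)(1 − 0.818731) = 0.953018
Series ([0.999720], solenoid valve, and [0.953018]): 0.999720 × 0.981179 × 0.953018 = 0.9348

0.9348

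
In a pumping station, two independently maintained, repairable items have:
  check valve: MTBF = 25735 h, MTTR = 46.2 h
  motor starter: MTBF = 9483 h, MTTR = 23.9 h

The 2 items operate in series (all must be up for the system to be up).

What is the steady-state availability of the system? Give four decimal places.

0.9957

A(check valve) = MTBF/(MTBF+MTTR) = 25735/(25735+46.2) = 0.998208
A(motor starter) = MTBF/(MTBF+MTTR) = 9483/(9483+23.9) = 0.997486
Series availability: 0.998208 × 0.997486 = 0.9957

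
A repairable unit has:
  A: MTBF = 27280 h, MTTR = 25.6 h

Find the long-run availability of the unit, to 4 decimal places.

0.9991

A(A) = MTBF/(MTBF+MTTR) = 27280/(27280+25.6) = 0.9991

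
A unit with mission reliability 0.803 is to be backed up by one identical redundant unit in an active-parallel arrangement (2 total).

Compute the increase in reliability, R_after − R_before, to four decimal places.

R_before = 0.803
R_after = 1 − (1 − 0.803)^2 = 0.9612
ΔR = 0.9612 − 0.803 = 0.1582

0.1582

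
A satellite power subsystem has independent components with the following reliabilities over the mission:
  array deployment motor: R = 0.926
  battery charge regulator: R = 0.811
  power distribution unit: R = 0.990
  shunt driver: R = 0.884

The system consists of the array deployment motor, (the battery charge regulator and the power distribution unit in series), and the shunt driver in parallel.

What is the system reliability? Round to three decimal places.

Series (battery charge regulator and power distribution unit): 0.81100 × 0.99000 = 0.80289
Parallel (array deployment motor, [0.80289], and shunt driver): 1 − (1 − 0.92600)(1 − 0.80289)(1 − 0.88400) = 0.998

0.998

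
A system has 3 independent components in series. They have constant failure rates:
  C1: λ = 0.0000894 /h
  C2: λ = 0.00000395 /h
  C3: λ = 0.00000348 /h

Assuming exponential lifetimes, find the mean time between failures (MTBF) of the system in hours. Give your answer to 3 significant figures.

10300

Series of exponential components: λ_sys = Σ λ_i
λ_sys = 0.0000894 + 0.00000395 + 0.00000348 = 9.6830e-05 /h
MTBF = 1 / λ_sys = 10300 h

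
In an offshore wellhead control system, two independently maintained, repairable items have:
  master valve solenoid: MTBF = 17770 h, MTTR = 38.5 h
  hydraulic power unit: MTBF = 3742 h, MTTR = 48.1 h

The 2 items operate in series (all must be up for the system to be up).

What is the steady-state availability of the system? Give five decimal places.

0.98517

A(master valve solenoid) = MTBF/(MTBF+MTTR) = 17770/(17770+38.5) = 0.997838
A(hydraulic power unit) = MTBF/(MTBF+MTTR) = 3742/(3742+48.1) = 0.987309
Series availability: 0.997838 × 0.987309 = 0.98517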